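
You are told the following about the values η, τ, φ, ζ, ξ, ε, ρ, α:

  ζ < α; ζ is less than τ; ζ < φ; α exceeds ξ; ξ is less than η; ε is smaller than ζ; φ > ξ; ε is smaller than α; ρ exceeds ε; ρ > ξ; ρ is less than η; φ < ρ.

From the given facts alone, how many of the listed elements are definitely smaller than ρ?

From ρ the given relations immediately reach ε, ξ, φ.
From those, ζ — 4 in total.
No other element is forced below ρ by the given relations, so the count is 4.

4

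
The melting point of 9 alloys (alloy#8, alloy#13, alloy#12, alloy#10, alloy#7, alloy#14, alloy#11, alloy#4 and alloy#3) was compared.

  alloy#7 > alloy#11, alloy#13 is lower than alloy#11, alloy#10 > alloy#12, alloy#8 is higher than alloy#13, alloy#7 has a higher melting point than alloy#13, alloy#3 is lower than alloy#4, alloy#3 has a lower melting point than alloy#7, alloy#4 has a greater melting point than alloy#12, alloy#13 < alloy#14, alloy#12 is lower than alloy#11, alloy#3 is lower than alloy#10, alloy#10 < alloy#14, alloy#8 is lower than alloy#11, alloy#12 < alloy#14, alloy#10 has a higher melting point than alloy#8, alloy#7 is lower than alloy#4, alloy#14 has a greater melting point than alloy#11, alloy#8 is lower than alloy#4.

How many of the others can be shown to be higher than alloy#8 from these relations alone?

Directly above alloy#8: alloy#10, alloy#11, alloy#4.
One step further: alloy#14, alloy#7 (5 so far).
No other element is forced above alloy#8 by the given relations, so the count is 5.

5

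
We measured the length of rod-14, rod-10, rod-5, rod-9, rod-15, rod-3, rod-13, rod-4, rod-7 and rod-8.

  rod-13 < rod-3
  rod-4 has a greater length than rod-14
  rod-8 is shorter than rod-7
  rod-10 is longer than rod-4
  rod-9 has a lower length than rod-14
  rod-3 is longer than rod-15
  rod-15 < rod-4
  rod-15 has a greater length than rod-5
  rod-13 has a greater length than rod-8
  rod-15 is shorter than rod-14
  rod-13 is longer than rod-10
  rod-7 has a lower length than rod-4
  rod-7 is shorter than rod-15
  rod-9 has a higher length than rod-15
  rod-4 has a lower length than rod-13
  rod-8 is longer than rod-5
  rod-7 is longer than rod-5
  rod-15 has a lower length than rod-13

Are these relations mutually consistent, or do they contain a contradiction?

The single ordering rod-5 < rod-8 < rod-7 < rod-15 < rod-9 < rod-14 < rod-4 < rod-10 < rod-13 < rod-3 satisfies every listed relation, so no contradiction arises.

consistent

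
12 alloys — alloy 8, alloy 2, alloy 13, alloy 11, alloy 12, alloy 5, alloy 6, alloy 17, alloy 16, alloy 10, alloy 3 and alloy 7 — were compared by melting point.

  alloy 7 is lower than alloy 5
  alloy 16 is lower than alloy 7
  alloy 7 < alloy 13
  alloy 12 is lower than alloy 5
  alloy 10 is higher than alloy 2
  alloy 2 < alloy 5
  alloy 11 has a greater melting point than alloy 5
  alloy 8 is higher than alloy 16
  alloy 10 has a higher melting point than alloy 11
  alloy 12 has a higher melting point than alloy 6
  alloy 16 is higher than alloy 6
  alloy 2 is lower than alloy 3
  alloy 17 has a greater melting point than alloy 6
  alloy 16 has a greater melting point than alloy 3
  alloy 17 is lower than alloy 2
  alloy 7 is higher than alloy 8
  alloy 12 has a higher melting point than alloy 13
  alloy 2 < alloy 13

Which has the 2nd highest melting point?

Chaining the given pairs: alloy 6 < alloy 17 < alloy 2 < alloy 3 < alloy 16 < alloy 8 < alloy 7 < alloy 13 < alloy 12 < alloy 5 < alloy 11 < alloy 10.
Counting 2 from the largest end gives alloy 11.

alloy 11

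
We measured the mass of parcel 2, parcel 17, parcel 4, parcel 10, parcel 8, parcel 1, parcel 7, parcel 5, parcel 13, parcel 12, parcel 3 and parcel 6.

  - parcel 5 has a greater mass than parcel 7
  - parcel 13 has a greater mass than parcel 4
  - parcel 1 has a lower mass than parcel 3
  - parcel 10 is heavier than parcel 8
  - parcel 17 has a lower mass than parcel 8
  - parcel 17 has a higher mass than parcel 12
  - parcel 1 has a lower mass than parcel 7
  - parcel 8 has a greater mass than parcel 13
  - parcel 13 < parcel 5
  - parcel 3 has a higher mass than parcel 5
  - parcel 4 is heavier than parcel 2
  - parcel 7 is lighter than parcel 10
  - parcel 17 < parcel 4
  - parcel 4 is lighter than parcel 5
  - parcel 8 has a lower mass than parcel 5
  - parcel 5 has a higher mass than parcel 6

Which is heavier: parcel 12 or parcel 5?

parcel 12 < parcel 17 and parcel 17 < parcel 4 give parcel 12 < parcel 4.
Then parcel 4 < parcel 13 extends the chain to parcel 13.
Then parcel 13 < parcel 8 extends the chain to parcel 8.
Then parcel 8 < parcel 5 extends the chain to parcel 5.
So parcel 12 < parcel 5; parcel 5 is the heavier of the two.

parcel 5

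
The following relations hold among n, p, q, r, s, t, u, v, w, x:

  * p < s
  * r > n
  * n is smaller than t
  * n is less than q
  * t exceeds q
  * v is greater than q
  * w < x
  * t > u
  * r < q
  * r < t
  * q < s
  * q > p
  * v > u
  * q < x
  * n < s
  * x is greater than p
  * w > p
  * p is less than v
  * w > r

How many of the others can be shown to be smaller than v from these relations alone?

5

Directly below v: p, q, u.
One step further: n, r (5 so far).
No other element is forced below v by the given relations, so the count is 5.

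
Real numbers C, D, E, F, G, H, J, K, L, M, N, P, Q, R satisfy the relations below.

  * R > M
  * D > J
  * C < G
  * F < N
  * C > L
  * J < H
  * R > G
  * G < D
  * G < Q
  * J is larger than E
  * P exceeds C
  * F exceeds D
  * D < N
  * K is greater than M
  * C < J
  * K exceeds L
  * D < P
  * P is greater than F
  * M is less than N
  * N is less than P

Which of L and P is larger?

L < C < J < D < N < P, by transitivity through C, J, D, N.
So L < P; P is the larger of the two.

P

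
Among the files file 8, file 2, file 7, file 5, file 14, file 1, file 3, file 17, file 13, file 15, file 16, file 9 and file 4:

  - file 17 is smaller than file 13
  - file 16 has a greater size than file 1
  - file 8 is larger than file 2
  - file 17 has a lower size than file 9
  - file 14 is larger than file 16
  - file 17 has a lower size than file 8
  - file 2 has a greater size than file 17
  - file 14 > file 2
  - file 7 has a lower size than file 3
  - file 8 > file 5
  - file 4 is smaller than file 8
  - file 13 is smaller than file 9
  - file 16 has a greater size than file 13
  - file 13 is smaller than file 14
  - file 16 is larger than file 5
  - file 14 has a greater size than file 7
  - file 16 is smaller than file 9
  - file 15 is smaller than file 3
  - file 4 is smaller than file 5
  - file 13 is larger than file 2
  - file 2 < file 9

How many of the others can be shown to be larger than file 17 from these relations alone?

6

From file 17 the given relations immediately reach file 2, file 13, file 8, file 9.
From those, file 16, file 14 — 6 in total.
No other element is forced above file 17 by the given relations, so the count is 6.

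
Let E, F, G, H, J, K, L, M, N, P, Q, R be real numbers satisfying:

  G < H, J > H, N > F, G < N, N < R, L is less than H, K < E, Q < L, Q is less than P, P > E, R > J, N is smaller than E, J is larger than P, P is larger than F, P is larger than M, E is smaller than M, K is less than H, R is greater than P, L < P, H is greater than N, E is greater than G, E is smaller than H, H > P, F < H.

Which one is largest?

Chaining downward from R: directly below it, N, P, J; then F, G, Q, L, E, M, H; then K.
That covers every other element, and nothing is given above R, so R is the largest.

R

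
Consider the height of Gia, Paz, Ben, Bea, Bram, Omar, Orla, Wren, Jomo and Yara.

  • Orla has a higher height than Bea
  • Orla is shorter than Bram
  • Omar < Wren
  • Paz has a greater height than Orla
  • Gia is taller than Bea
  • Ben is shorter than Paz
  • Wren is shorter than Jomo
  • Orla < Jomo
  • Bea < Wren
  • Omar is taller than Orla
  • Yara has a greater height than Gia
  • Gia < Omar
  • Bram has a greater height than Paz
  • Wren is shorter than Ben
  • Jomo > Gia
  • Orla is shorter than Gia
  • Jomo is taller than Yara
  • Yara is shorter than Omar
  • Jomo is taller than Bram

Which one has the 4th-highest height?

Ben

Chaining the given pairs: Bea < Orla < Gia < Yara < Omar < Wren < Ben < Paz < Bram < Jomo.
The 4th largest is Ben.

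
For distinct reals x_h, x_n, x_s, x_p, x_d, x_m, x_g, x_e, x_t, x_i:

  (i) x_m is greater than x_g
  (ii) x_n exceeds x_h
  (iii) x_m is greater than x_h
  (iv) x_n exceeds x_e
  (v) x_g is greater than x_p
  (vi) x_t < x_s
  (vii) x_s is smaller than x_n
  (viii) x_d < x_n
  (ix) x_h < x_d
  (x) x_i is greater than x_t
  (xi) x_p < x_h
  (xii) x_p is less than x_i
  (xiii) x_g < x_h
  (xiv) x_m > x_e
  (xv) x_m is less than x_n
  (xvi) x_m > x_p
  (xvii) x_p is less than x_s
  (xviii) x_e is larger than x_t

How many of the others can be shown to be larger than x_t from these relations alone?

Directly above x_t: x_e, x_s, x_i.
One step further: x_m, x_n (5 so far).
Nothing else is reachable above x_t; 5 in all.

5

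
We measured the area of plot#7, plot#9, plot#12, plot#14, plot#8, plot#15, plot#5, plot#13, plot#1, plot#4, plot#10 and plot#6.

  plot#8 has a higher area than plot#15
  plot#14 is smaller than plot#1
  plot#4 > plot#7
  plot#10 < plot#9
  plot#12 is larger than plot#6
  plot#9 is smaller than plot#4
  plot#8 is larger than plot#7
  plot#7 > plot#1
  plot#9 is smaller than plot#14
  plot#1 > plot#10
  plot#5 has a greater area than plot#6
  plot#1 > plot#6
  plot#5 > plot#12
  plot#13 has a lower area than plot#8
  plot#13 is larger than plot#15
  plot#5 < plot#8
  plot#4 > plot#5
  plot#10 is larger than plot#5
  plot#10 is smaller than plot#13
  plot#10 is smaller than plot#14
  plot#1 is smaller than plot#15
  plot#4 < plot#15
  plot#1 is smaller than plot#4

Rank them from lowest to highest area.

plot#6 < plot#12 < plot#5 < plot#10 < plot#9 < plot#14 < plot#1 < plot#7 < plot#4 < plot#15 < plot#13 < plot#8

Each adjacent pair is fixed by a given relation: plot#6 < plot#12; plot#12 < plot#5; plot#5 < plot#10; plot#10 < plot#9; plot#9 < plot#14; plot#14 < plot#1; plot#1 < plot#7; plot#7 < plot#4; plot#4 < plot#15; plot#15 < plot#13; plot#13 < plot#8. Chaining them end to end gives the full order.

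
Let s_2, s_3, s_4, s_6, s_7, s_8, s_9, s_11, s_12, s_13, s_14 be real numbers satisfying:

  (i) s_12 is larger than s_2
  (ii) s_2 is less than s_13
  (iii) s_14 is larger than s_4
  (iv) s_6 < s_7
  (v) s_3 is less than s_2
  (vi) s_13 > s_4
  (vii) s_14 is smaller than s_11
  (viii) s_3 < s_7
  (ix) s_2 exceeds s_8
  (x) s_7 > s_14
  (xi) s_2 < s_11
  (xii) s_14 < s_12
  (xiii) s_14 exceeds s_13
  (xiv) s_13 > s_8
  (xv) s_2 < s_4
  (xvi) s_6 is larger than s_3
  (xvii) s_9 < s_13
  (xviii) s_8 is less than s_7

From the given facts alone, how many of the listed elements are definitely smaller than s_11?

The elements the relations force below s_11 are s_3, s_8, s_9, s_2, s_4, s_13, s_14 — no chain reaches any other.
That is 7.

7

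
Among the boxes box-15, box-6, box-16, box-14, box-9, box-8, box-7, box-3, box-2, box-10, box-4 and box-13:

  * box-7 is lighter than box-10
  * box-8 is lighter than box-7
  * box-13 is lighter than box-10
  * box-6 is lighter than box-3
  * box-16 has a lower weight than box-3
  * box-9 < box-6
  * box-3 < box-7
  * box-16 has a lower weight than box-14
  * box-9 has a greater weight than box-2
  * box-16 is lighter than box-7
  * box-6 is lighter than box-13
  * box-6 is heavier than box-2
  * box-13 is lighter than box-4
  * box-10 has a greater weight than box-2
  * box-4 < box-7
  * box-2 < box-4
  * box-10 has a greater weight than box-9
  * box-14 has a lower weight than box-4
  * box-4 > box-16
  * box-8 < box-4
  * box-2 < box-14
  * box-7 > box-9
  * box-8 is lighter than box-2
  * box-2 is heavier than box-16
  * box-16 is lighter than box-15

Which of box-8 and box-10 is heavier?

Chaining the given relations: box-8 < box-2 < box-9 < box-6 < box-13 < box-4 < box-7 < box-10.
So box-8 < box-10; box-10 is the heavier of the two.

box-10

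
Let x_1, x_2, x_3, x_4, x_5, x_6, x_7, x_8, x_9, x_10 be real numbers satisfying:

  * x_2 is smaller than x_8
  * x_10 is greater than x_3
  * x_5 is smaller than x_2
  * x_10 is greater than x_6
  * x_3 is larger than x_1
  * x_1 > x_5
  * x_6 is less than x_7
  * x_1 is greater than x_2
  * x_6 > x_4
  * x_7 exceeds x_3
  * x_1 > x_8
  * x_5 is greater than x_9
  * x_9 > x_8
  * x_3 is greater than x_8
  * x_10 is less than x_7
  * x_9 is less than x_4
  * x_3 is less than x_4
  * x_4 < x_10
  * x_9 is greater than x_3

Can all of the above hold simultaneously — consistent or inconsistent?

inconsistent

We have x_9 < x_5 stated directly, yet also x_5 < x_2 < x_8 < x_1 < x_3 < x_9 by chaining the others — so x_5 < x_9. Contradiction.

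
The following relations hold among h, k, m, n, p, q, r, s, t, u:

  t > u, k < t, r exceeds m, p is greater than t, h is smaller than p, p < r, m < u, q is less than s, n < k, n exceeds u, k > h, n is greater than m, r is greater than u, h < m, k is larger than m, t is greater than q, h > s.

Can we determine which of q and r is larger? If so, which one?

q < s and s < h give q < h.
With h < m: q < s < h < m.
With m < u: q < s < h < m < u.
Then u < n extends the chain to n.
With n < k: q < s < h < m < u < n < k.
Then k < t extends the chain to t.
Then t < p extends the chain to p.
Then p < r extends the chain to r.
So r is larger.

r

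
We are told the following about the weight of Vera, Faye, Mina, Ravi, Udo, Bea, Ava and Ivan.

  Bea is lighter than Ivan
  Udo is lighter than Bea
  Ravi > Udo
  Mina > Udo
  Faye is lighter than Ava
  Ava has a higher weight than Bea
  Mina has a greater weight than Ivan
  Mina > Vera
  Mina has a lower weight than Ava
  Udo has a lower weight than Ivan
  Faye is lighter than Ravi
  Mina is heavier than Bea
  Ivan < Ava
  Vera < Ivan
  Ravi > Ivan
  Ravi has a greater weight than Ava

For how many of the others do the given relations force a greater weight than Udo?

Directly above Udo: Bea, Ivan, Mina, Ravi.
One step further: Ava (5 so far).
No other element is forced above Udo by the given relations, so the count is 5.

5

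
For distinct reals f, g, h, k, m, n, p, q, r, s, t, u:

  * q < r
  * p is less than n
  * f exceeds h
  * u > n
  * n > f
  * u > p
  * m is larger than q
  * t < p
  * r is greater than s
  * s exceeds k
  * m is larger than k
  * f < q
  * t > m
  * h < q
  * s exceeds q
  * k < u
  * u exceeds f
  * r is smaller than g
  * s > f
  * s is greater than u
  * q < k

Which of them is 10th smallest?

The consecutive relations fix a unique order: h < f < q < k < m < t < p < n < u < s < r < g.
The 10th smallest is s.

s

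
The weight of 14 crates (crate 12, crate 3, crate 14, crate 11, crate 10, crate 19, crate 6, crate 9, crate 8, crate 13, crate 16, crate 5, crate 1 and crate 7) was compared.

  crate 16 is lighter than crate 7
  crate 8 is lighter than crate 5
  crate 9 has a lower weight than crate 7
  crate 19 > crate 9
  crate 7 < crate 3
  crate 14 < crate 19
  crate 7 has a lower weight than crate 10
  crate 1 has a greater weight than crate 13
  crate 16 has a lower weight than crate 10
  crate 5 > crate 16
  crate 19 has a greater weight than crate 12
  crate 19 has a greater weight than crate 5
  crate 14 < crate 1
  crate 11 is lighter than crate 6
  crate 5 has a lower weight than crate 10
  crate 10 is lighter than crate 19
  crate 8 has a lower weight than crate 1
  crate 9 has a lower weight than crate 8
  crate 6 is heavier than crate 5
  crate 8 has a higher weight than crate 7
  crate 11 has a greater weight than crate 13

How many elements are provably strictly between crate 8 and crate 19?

2

The relations place crate 8 below crate 19. An element lies strictly between them when it is forced above crate 8 and also forced below crate 19.
Above crate 8: {crate 5, crate 1, crate 10, crate 6}. Below crate 19: {crate 16, crate 9, crate 7, crate 5, crate 14, crate 12, crate 10}.
Intersection: {crate 5, crate 10} — 2.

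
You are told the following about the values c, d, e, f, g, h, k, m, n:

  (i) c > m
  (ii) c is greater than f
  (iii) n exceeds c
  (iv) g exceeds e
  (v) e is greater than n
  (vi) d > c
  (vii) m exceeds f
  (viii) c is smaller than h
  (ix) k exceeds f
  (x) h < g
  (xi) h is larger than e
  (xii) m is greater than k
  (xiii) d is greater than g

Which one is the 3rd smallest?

m

Chaining the given pairs: f < k < m < c < n < e < h < g < d.
Counting 3 from the smallest end gives m.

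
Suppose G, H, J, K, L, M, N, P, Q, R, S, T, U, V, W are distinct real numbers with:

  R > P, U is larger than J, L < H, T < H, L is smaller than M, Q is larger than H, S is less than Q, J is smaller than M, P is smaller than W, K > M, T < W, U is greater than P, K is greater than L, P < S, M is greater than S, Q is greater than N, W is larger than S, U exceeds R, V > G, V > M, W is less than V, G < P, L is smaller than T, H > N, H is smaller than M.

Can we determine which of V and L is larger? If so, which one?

V

L < T and T < H give L < H.
Then H < M extends the chain to M.
With M < V: L < T < H < M < V.
So V is larger.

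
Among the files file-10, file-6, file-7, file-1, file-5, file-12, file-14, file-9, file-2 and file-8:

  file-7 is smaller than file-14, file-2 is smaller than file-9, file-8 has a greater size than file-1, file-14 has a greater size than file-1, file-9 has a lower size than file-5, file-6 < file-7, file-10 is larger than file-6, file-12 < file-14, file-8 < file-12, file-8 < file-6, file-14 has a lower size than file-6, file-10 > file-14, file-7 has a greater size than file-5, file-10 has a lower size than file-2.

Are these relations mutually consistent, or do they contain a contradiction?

Chaining the given relations yields file-14 < file-6 < file-10 < file-2 < file-9 < file-5 < file-7, so file-14 < file-7. But one relation states file-7 < file-14. These cannot both hold.

inconsistent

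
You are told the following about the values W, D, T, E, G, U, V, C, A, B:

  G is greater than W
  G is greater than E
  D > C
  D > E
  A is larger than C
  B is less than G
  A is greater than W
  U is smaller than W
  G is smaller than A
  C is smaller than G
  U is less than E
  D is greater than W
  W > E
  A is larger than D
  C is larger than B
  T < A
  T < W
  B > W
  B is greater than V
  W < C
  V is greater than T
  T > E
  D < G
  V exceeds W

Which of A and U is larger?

The relevant relations are U < E; E < T; T < W; W < V; V < B; B < C; C < D; D < G; G < A.
Chaining these gives U < E < T < W < V < B < C < D < G < A.
So U < A; A is the larger of the two.

A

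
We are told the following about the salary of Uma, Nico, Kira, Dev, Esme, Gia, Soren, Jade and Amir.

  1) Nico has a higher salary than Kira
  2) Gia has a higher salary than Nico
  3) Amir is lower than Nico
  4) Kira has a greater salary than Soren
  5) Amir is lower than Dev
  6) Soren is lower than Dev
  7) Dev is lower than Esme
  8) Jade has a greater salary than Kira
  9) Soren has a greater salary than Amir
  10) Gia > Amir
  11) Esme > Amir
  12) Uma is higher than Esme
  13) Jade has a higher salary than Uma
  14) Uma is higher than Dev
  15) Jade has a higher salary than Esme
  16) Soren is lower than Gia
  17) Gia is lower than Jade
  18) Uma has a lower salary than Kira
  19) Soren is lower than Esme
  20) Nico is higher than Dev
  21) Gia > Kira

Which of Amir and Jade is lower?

Chaining the given relations: Amir < Soren < Dev < Esme < Uma < Kira < Nico < Gia < Jade.
So Amir < Jade; Amir is the lower of the two.

Amir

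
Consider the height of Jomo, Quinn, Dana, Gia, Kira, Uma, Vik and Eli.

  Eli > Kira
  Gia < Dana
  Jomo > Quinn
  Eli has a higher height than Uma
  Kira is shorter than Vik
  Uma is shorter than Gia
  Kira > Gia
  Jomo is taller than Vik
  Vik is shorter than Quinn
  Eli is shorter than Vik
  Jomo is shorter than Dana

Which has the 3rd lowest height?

The consecutive relations fix a unique order: Uma < Gia < Kira < Eli < Vik < Quinn < Jomo < Dana.
The 3rd smallest is Kira.

Kira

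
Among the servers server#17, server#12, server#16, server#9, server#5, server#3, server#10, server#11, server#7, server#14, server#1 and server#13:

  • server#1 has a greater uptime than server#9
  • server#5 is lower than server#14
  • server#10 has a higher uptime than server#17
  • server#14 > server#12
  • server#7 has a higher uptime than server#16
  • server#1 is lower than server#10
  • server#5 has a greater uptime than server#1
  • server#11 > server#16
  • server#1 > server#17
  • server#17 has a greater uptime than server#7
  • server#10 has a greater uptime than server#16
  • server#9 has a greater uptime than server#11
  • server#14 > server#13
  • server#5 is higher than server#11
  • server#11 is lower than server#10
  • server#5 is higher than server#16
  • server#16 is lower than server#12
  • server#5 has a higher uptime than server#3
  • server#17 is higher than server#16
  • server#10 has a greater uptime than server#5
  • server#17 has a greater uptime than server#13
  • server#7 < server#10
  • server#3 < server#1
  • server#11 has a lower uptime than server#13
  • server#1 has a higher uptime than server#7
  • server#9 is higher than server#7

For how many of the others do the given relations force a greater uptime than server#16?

From server#16 the given relations immediately reach server#12, server#7, server#11, server#17, server#5, server#10.
From those, server#13, server#9, server#1, server#14 — 10 in total.
No other element is forced above server#16 by the given relations, so the count is 10.

10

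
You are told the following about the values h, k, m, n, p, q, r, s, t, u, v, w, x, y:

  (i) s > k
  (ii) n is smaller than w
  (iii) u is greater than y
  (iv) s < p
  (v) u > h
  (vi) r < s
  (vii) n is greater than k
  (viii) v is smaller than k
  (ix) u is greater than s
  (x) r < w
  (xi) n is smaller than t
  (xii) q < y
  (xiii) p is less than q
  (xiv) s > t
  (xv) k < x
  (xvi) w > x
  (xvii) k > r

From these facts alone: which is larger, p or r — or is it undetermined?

Link the given pairs in sequence: r < k; k < n; n < t; t < s; s < p.
Together: r < k < n < t < s < p.
So p is larger.

p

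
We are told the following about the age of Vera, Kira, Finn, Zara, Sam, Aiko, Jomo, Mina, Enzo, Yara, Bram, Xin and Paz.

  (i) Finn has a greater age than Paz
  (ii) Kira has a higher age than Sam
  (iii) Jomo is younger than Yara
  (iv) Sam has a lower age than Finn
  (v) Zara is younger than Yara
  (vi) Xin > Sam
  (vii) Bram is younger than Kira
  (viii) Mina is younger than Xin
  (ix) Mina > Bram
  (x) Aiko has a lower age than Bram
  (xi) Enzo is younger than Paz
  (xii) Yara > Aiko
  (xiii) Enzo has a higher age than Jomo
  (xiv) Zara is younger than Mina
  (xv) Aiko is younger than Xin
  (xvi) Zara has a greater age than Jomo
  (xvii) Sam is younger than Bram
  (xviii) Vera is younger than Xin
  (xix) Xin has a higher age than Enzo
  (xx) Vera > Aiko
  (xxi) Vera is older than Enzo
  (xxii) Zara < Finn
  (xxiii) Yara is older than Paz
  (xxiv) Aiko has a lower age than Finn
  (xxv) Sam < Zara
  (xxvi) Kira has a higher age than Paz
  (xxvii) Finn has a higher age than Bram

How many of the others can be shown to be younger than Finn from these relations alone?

The elements the relations force below Finn are Sam, Jomo, Enzo, Aiko, Bram, Zara, Paz — no chain reaches any other.
That is 7.

7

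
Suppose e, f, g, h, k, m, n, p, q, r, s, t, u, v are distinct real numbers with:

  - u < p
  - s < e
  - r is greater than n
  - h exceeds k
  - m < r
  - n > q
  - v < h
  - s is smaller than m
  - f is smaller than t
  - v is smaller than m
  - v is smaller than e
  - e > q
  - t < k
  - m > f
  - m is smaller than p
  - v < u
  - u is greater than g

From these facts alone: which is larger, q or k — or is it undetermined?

undetermined

Following every chain through q: above q we get n, e, r.
k is not reached, and no chain runs the other way from k to q.
So the given relations leave the order of q and k undetermined.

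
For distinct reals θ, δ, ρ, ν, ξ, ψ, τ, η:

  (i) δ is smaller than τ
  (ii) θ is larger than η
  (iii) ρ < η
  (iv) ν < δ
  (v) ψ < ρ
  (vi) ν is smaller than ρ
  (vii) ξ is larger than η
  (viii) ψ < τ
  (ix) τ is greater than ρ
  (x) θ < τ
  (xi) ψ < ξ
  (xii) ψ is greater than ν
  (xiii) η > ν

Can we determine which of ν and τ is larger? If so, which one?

The relevant relations are ν < ψ; ψ < ρ; ρ < η; η < θ; θ < τ.
Chaining these gives ν < ψ < ρ < η < θ < τ.
So τ is larger.

τ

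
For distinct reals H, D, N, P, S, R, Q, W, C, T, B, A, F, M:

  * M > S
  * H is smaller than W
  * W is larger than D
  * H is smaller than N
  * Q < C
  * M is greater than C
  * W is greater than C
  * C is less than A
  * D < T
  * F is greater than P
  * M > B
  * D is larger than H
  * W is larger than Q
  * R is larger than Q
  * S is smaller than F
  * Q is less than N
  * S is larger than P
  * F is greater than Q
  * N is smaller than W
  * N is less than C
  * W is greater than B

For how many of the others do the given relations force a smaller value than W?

6

Directly below W: Q, H, N, C, D, B.
Nothing else is reachable below W; 6 in all.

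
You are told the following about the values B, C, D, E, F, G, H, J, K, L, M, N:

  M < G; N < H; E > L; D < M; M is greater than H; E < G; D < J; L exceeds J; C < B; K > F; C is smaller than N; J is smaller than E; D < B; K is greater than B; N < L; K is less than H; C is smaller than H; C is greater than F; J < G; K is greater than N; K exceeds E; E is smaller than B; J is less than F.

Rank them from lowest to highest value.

Each adjacent pair is fixed by a given relation: D < J; J < F; F < C; C < N; N < L; L < E; E < B; B < K; K < H; H < M; M < G. Chaining them end to end gives the full order.

D < J < F < C < N < L < E < B < K < H < M < G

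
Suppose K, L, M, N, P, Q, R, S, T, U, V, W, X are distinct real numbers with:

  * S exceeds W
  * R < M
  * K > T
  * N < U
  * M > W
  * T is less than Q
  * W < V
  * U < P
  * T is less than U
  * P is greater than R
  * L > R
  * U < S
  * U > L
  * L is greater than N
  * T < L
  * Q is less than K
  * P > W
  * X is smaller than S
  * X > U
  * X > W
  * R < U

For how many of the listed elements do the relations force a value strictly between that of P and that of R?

2

Chaining upward from R reaches: L, U, M, X, S.
Chaining downward from P reaches: W, T, N, L, U.
Strictly between R and P are those in both lists: L, U — 2 elements.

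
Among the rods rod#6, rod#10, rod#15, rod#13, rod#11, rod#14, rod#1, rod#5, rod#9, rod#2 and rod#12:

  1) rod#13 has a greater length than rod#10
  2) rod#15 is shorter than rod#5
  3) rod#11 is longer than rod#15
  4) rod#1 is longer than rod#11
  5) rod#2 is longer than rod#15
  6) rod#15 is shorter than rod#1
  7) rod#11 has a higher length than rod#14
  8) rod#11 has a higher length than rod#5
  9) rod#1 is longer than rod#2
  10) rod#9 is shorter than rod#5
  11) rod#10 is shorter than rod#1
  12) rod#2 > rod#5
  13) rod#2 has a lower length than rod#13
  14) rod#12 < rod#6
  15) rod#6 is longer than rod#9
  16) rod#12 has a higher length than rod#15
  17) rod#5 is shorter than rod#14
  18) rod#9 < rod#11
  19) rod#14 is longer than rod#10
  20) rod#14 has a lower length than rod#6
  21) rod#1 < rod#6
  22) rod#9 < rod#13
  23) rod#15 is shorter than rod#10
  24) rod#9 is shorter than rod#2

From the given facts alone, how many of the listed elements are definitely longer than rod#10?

From rod#10 the given relations immediately reach rod#13, rod#14, rod#1.
From those, rod#11, rod#6 — 5 in total.
Nothing else is reachable above rod#10; 5 in all.

5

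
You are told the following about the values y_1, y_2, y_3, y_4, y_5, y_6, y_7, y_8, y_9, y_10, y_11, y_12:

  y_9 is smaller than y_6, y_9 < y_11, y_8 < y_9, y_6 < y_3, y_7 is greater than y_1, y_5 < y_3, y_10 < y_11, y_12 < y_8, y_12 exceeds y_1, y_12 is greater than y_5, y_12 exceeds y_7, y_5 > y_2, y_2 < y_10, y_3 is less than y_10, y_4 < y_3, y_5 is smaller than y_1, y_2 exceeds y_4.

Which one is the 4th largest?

Chaining the given pairs: y_4 < y_2 < y_5 < y_1 < y_7 < y_12 < y_8 < y_9 < y_6 < y_3 < y_10 < y_11.
Counting 4 from the largest end gives y_6.

y_6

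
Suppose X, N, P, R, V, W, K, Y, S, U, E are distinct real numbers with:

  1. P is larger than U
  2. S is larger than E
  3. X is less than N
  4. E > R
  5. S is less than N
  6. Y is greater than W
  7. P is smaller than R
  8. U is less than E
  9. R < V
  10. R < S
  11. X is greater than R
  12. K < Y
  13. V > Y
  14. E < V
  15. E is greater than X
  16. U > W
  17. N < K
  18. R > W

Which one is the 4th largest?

N

The consecutive relations fix a unique order: W < U < P < R < X < E < S < N < K < Y < V.
Counting 4 from the largest end gives N.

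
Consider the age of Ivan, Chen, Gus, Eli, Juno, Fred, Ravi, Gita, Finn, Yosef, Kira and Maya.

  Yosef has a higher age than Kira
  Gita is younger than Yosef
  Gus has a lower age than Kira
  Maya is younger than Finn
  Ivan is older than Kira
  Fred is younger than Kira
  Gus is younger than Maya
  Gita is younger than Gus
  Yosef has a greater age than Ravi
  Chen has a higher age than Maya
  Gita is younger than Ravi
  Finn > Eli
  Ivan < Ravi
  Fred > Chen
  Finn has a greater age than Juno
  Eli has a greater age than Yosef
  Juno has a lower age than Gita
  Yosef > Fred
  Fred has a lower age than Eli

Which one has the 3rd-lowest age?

The consecutive relations fix a unique order: Juno < Gita < Gus < Maya < Chen < Fred < Kira < Ivan < Ravi < Yosef < Eli < Finn.
The 3rd smallest is Gus.

Gus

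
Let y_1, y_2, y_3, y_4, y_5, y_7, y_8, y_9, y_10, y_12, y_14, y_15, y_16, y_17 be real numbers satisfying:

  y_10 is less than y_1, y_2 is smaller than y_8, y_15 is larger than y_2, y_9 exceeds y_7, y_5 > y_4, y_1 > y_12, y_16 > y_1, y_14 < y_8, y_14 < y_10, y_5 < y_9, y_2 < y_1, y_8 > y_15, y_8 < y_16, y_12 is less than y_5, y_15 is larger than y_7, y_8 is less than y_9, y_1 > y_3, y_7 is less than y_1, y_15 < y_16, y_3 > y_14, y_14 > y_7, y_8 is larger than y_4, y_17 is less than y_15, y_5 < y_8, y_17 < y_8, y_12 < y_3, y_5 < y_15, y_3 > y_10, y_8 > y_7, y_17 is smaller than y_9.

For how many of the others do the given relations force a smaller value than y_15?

From y_15 the given relations immediately reach y_7, y_17, y_5, y_2.
From those, y_4, y_12 — 6 in total.
Nothing else is reachable below y_15; 6 in all.

6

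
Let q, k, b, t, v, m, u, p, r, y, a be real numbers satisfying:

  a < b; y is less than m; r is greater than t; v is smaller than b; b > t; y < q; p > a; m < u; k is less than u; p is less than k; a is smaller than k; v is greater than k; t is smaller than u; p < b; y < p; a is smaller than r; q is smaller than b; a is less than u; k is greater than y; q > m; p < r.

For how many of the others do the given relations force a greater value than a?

From a the given relations immediately reach p, k, u, r, b.
From those, v — 6 in total.
Nothing else is reachable above a; 6 in all.

6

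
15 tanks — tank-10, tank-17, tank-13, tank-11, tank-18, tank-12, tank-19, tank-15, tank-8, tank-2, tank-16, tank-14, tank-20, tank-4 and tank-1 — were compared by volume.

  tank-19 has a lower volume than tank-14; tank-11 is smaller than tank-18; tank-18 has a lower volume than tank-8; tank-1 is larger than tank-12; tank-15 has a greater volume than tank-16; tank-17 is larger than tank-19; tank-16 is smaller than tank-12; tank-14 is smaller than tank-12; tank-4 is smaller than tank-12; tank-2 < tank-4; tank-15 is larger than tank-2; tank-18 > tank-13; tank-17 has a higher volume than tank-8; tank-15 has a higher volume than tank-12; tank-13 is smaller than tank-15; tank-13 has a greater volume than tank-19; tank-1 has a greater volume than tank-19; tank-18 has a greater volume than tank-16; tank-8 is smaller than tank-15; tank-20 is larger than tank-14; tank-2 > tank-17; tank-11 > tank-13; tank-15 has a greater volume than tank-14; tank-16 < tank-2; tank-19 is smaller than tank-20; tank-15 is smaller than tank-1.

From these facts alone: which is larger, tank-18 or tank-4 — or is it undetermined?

tank-4

Following the relations from tank-18: tank-18 < tank-8 < tank-17 < tank-2 < tank-4.
So tank-4 is larger.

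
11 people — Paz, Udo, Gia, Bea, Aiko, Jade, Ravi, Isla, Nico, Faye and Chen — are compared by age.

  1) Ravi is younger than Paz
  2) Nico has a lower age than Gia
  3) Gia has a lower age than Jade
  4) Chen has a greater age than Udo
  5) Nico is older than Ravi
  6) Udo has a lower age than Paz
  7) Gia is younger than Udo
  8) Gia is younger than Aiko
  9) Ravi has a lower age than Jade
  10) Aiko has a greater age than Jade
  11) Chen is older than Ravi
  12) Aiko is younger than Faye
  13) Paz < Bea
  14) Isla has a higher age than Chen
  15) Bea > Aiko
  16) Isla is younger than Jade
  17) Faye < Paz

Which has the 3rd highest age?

Piecing the relations together gives one ordering: Ravi < Nico < Gia < Udo < Chen < Isla < Jade < Aiko < Faye < Paz < Bea.
The 3rd largest is Faye.

Faye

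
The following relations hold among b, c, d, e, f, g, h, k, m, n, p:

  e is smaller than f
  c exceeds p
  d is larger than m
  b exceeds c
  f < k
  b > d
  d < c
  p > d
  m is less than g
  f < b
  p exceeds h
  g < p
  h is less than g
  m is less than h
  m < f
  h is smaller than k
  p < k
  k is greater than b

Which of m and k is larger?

k

m < h < g < p < c < b < k, by transitivity through h, g, p, c, b.
So m < k; k is the larger of the two.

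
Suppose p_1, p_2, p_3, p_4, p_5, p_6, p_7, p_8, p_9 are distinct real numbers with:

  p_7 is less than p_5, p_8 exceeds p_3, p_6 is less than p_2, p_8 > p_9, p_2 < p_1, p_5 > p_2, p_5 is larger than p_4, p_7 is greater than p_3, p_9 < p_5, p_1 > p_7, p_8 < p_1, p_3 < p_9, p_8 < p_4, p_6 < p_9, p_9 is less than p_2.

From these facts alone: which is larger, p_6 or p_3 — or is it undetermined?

Following every chain through p_6: above p_6 we get p_9, p_8, p_2, p_4, p_5, p_1.
p_3 is not reached, and no chain runs the other way from p_3 to p_6.
So the given relations leave the order of p_6 and p_3 undetermined.

undetermined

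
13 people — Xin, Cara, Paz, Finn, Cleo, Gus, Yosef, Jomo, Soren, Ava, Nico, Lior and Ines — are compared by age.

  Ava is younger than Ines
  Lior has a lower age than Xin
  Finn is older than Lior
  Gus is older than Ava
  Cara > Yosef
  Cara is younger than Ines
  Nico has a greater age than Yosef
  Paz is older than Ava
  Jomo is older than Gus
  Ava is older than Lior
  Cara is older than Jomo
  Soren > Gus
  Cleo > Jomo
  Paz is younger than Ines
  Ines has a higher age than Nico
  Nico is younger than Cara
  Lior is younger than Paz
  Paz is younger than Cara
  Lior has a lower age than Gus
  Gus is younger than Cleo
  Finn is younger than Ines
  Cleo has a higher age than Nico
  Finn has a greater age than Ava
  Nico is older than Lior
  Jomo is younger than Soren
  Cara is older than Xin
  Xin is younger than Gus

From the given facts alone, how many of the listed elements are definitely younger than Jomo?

4

From Jomo the given relations immediately reach Gus.
From those, Lior, Ava, Xin — 4 in total.
Nothing else is reachable below Jomo; 4 in all.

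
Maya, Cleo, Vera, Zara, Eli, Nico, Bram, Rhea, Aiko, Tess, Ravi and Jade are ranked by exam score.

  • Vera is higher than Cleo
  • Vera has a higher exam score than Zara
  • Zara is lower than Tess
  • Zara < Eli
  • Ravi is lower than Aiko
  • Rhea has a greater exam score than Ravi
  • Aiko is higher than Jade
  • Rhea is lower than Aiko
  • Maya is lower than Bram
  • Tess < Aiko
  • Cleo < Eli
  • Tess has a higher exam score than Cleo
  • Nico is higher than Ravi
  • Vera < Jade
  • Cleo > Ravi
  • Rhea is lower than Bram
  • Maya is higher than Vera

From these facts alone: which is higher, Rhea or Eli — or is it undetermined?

undetermined

Following every chain through Eli: below Eli we get Ravi, Cleo, Zara.
Rhea is not reached, and no chain runs the other way from Rhea to Eli.
So the given relations leave the order of Eli and Rhea undetermined.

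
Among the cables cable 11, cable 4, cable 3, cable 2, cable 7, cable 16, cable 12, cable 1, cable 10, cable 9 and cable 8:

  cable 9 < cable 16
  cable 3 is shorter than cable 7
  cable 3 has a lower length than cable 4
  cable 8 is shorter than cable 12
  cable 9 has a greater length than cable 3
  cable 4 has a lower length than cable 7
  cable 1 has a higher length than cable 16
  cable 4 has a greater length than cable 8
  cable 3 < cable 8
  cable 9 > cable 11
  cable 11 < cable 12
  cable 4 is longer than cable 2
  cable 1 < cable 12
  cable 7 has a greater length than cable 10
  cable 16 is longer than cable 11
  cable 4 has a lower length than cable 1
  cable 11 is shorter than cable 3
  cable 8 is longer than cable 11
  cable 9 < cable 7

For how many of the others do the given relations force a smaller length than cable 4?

The elements the relations force below cable 4 are cable 11, cable 3, cable 8, cable 2 — no chain reaches any other.
That is 4.

4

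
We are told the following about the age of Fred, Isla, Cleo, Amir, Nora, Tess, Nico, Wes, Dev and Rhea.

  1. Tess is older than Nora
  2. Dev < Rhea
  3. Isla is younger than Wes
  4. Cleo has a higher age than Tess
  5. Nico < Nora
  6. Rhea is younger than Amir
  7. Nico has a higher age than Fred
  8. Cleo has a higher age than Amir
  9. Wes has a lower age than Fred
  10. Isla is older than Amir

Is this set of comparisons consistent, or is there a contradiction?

consistent

The single ordering Dev < Rhea < Amir < Isla < Wes < Fred < Nico < Nora < Tess < Cleo satisfies every listed relation, so no contradiction arises.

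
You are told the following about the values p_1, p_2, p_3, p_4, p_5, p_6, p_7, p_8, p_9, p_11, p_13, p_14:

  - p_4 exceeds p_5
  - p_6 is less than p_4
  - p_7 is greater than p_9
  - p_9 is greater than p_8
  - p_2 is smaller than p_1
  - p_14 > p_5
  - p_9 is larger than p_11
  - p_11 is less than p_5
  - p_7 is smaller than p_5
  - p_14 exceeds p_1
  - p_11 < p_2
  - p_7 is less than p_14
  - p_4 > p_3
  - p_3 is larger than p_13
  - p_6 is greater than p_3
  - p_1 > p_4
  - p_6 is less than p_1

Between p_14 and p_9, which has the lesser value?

p_9

p_9 < p_7 and p_7 < p_5 give p_9 < p_5.
Then p_5 < p_4 extends the chain to p_4.
Then p_4 < p_1 extends the chain to p_1.
Then p_1 < p_14 extends the chain to p_14.
So p_9 < p_14; p_9 is the smaller of the two.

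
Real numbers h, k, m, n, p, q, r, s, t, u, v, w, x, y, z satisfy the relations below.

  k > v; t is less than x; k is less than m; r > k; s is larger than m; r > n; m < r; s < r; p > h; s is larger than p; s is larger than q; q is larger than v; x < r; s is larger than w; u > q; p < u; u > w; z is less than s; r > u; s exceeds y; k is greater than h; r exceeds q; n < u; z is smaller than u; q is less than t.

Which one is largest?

r

h is not greatest since h < k; z is not greatest since z < u; v is not greatest since v < q; n is not greatest since n < u; k is not greatest since k < r; y is not greatest since y < s; w is not greatest since w < u; m is not greatest since m < s; q is not greatest since q < u; p is not greatest since p < s; t is not greatest since t < x; s is not greatest since s < r; u is not greatest since u < r; x is not greatest since x < r.
Only r has nothing above it, so r is the largest.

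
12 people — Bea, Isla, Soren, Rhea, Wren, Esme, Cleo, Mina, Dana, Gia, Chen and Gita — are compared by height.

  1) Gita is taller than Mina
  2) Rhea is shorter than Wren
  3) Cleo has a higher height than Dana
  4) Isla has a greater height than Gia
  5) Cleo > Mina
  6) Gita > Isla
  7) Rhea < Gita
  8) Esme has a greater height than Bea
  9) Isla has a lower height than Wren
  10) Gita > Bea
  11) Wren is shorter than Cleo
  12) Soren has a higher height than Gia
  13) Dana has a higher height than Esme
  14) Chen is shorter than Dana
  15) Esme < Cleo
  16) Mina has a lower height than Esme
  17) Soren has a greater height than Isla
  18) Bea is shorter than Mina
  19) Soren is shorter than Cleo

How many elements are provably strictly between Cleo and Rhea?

The relations place Rhea below Cleo. An element lies strictly between them when it is forced above Rhea and also forced below Cleo.
Above Rhea: {Wren, Gita}. Below Cleo: {Gia, Bea, Chen, Isla, Wren, Mina, Esme, Dana, Soren}.
Intersection: {Wren} — 1.

1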